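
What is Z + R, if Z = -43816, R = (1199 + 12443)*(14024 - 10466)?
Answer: 48494420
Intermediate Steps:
R = 48538236 (R = 13642*3558 = 48538236)
Z + R = -43816 + 48538236 = 48494420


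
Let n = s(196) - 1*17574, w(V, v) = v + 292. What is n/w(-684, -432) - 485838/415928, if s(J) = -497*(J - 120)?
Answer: 2868991721/7278740 ≈ 394.16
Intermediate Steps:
s(J) = 59640 - 497*J (s(J) = -497*(-120 + J) = 59640 - 497*J)
w(V, v) = 292 + v
n = -55346 (n = (59640 - 497*196) - 1*17574 = (59640 - 97412) - 17574 = -37772 - 17574 = -55346)
n/w(-684, -432) - 485838/415928 = -55346/(292 - 432) - 485838/415928 = -55346/(-140) - 485838*1/415928 = -55346*(-1/140) - 242919/207964 = 27673/70 - 242919/207964 = 2868991721/7278740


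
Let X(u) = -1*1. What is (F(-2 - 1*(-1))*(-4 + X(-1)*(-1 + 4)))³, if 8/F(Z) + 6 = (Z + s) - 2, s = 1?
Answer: 343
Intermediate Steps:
F(Z) = 8/(-7 + Z) (F(Z) = 8/(-6 + ((Z + 1) - 2)) = 8/(-6 + ((1 + Z) - 2)) = 8/(-6 + (-1 + Z)) = 8/(-7 + Z))
X(u) = -1
(F(-2 - 1*(-1))*(-4 + X(-1)*(-1 + 4)))³ = ((8/(-7 + (-2 - 1*(-1))))*(-4 - (-1 + 4)))³ = ((8/(-7 + (-2 + 1)))*(-4 - 1*3))³ = ((8/(-7 - 1))*(-4 - 3))³ = ((8/(-8))*(-7))³ = ((8*(-⅛))*(-7))³ = (-1*(-7))³ = 7³ = 343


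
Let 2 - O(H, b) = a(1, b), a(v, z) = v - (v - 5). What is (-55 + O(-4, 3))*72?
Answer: -4176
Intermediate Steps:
a(v, z) = 5 (a(v, z) = v - (-5 + v) = v + (5 - v) = 5)
O(H, b) = -3 (O(H, b) = 2 - 1*5 = 2 - 5 = -3)
(-55 + O(-4, 3))*72 = (-55 - 3)*72 = -58*72 = -4176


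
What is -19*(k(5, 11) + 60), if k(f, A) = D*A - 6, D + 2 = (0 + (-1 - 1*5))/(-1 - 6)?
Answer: -5510/7 ≈ -787.14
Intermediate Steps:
D = -8/7 (D = -2 + (0 + (-1 - 1*5))/(-1 - 6) = -2 + (0 + (-1 - 5))/(-7) = -2 + (0 - 6)*(-⅐) = -2 - 6*(-⅐) = -2 + 6/7 = -8/7 ≈ -1.1429)
k(f, A) = -6 - 8*A/7 (k(f, A) = -8*A/7 - 6 = -6 - 8*A/7)
-19*(k(5, 11) + 60) = -19*((-6 - 8/7*11) + 60) = -19*((-6 - 88/7) + 60) = -19*(-130/7 + 60) = -19*290/7 = -5510/7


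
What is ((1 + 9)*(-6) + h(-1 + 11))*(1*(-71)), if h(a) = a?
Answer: 3550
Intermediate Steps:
((1 + 9)*(-6) + h(-1 + 11))*(1*(-71)) = ((1 + 9)*(-6) + (-1 + 11))*(1*(-71)) = (10*(-6) + 10)*(-71) = (-60 + 10)*(-71) = -50*(-71) = 3550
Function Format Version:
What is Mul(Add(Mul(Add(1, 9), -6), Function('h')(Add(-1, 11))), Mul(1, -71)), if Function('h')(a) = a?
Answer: 3550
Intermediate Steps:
Mul(Add(Mul(Add(1, 9), -6), Function('h')(Add(-1, 11))), Mul(1, -71)) = Mul(Add(Mul(Add(1, 9), -6), Add(-1, 11)), Mul(1, -71)) = Mul(Add(Mul(10, -6), 10), -71) = Mul(Add(-60, 10), -71) = Mul(-50, -71) = 3550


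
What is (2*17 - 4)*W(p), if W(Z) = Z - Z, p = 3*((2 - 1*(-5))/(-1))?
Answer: 0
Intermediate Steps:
p = -21 (p = 3*((2 + 5)*(-1)) = 3*(7*(-1)) = 3*(-7) = -21)
W(Z) = 0
(2*17 - 4)*W(p) = (2*17 - 4)*0 = (34 - 4)*0 = 30*0 = 0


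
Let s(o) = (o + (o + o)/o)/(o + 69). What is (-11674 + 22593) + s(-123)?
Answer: 589747/54 ≈ 10921.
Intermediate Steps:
s(o) = (2 + o)/(69 + o) (s(o) = (o + (2*o)/o)/(69 + o) = (o + 2)/(69 + o) = (2 + o)/(69 + o))
(-11674 + 22593) + s(-123) = (-11674 + 22593) + (2 - 123)/(69 - 123) = 10919 - 121/(-54) = 10919 - 1/54*(-121) = 10919 + 121/54 = 589747/54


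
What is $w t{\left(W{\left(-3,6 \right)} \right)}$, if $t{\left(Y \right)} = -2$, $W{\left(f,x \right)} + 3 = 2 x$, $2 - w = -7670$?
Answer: $-15344$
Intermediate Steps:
$w = 7672$ ($w = 2 - -7670 = 2 + 7670 = 7672$)
$W{\left(f,x \right)} = -3 + 2 x$
$w t{\left(W{\left(-3,6 \right)} \right)} = 7672 \left(-2\right) = -15344$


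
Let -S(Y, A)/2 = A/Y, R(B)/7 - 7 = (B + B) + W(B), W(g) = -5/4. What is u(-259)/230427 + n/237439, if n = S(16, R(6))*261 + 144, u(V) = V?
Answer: -30796385975/1750795406496 ≈ -0.017590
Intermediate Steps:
W(g) = -5/4 (W(g) = -5*¼ = -5/4)
R(B) = 161/4 + 14*B (R(B) = 49 + 7*((B + B) - 5/4) = 49 + 7*(2*B - 5/4) = 49 + 7*(-5/4 + 2*B) = 49 + (-35/4 + 14*B) = 161/4 + 14*B)
S(Y, A) = -2*A/Y
n = -125109/32 (n = -2*(161/4 + 14*6)/16*261 + 144 = -2*(161/4 + 84)*1/16*261 + 144 = -2*497/4*1/16*261 + 144 = -497/32*261 + 144 = -129717/32 + 144 = -125109/32 ≈ -3909.7)
u(-259)/230427 + n/237439 = -259/230427 - 125109/32/237439 = -259*1/230427 - 125109/32*1/237439 = -259/230427 - 125109/7598048 = -30796385975/1750795406496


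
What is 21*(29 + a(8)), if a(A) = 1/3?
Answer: 616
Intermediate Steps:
a(A) = 1/3
21*(29 + a(8)) = 21*(29 + 1/3) = 21*(88/3) = 616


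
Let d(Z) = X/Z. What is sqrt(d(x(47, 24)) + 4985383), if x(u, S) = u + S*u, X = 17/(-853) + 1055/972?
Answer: sqrt(584143885409381902443)/10824570 ≈ 2232.8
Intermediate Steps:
X = 883391/829116 (X = 17*(-1/853) + 1055*(1/972) = -17/853 + 1055/972 = 883391/829116 ≈ 1.0655)
d(Z) = 883391/(829116*Z)
sqrt(d(x(47, 24)) + 4985383) = sqrt(883391/(829116*((47*(1 + 24)))) + 4985383) = sqrt(883391/(829116*((47*25))) + 4985383) = sqrt((883391/829116)/1175 + 4985383) = sqrt((883391/829116)*(1/1175) + 4985383) = sqrt(883391/974211300 + 4985383) = sqrt(4856816454311291/974211300) = sqrt(584143885409381902443)/10824570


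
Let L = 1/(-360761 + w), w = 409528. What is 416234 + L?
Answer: 20298483479/48767 ≈ 4.1623e+5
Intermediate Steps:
L = 1/48767 (L = 1/(-360761 + 409528) = 1/48767 ≈ 2.0506e-5)
416234 + L = 416234 + 1/48767 = 20298483479/48767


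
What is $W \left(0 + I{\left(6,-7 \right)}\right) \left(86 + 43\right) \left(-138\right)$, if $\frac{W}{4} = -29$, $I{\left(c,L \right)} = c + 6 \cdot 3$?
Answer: $49560768$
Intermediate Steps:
$I{\left(c,L \right)} = 18 + c$ ($I{\left(c,L \right)} = c + 18 = 18 + c$)
$W = -116$ ($W = 4 \left(-29\right) = -116$)
$W \left(0 + I{\left(6,-7 \right)}\right) \left(86 + 43\right) \left(-138\right) = - 116 \left(0 + \left(18 + 6\right)\right) \left(86 + 43\right) \left(-138\right) = - 116 \left(0 + 24\right) 129 \left(-138\right) = - 116 \cdot 24 \cdot 129 \left(-138\right) = \left(-116\right) 3096 \left(-138\right) = \left(-359136\right) \left(-138\right) = 49560768$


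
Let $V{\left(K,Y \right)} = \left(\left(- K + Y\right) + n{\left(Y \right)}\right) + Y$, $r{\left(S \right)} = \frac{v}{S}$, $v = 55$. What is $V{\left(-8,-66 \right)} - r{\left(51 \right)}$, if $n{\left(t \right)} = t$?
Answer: $- \frac{9745}{51} \approx -191.08$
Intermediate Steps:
$r{\left(S \right)} = \frac{55}{S}$
$V{\left(K,Y \right)} = - K + 3 Y$ ($V{\left(K,Y \right)} = \left(\left(- K + Y\right) + Y\right) + Y = \left(\left(Y - K\right) + Y\right) + Y = \left(- K + 2 Y\right) + Y = - K + 3 Y$)
$V{\left(-8,-66 \right)} - r{\left(51 \right)} = \left(\left(-1\right) \left(-8\right) + 3 \left(-66\right)\right) - \frac{55}{51} = \left(8 - 198\right) - 55 \cdot \frac{1}{51} = -190 - \frac{55}{51} = - \frac{9745}{51}$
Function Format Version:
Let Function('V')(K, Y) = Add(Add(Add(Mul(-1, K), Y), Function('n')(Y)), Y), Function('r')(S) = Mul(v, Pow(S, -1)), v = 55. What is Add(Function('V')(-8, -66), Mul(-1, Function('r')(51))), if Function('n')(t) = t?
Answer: Rational(-9745, 51) ≈ -191.08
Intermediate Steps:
Function('r')(S) = Mul(55, Pow(S, -1))
Function('V')(K, Y) = Add(Mul(-1, K), Mul(3, Y)) (Function('V')(K, Y) = Add(Add(Add(Mul(-1, K), Y), Y), Y) = Add(Add(Add(Y, Mul(-1, K)), Y), Y) = Add(Add(Mul(-1, K), Mul(2, Y)), Y) = Add(Mul(-1, K), Mul(3, Y)))
Add(Function('V')(-8, -66), Mul(-1, Function('r')(51))) = Add(Add(Mul(-1, -8), Mul(3, -66)), Mul(-1, Mul(55, Pow(51, -1)))) = Add(Add(8, -198), Mul(-1, Mul(55, Rational(1, 51)))) = Add(-190, Mul(-1, Rational(55, 51))) = Add(-190, Rational(-55, 51)) = Rational(-9745, 51)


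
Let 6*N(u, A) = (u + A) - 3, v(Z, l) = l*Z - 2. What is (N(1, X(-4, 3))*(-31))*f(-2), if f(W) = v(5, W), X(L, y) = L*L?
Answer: 868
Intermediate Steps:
v(Z, l) = -2 + Z*l (v(Z, l) = Z*l - 2 = -2 + Z*l)
X(L, y) = L**2
f(W) = -2 + 5*W
N(u, A) = -1/2 + A/6 + u/6 (N(u, A) = ((u + A) - 3)/6 = ((A + u) - 3)/6 = (-3 + A + u)/6 = -1/2 + A/6 + u/6)
(N(1, X(-4, 3))*(-31))*f(-2) = ((-1/2 + (1/6)*(-4)**2 + (1/6)*1)*(-31))*(-2 + 5*(-2)) = ((-1/2 + (1/6)*16 + 1/6)*(-31))*(-2 - 10) = ((-1/2 + 8/3 + 1/6)*(-31))*(-12) = ((7/3)*(-31))*(-12) = -217/3*(-12) = 868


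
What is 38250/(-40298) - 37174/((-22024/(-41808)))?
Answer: -3914425558401/55470197 ≈ -70568.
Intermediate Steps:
38250/(-40298) - 37174/((-22024/(-41808))) = 38250*(-1/40298) - 37174/((-22024*(-1/41808))) = -19125/20149 - 37174/2753/5226 = -19125/20149 - 37174*5226/2753 = -19125/20149 - 194271324/2753 = -3914425558401/55470197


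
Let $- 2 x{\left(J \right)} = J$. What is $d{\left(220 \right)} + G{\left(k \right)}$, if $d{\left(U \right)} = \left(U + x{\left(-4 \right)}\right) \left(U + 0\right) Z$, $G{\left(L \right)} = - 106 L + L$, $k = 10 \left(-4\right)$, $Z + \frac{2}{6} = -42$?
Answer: $-2063360$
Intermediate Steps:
$x{\left(J \right)} = - \frac{J}{2}$
$Z = - \frac{127}{3}$ ($Z = - \frac{1}{3} - 42 = - \frac{127}{3} \approx -42.333$)
$k = -40$
$G{\left(L \right)} = - 105 L$
$d{\left(U \right)} = - \frac{127 U \left(2 + U\right)}{3}$ ($d{\left(U \right)} = \left(U - -2\right) \left(U + 0\right) \left(- \frac{127}{3}\right) = \left(U + 2\right) U \left(- \frac{127}{3}\right) = \left(2 + U\right) U \left(- \frac{127}{3}\right) = U \left(2 + U\right) \left(- \frac{127}{3}\right) = - \frac{127 U \left(2 + U\right)}{3}$)
$d{\left(220 \right)} + G{\left(k \right)} = \left(- \frac{127}{3}\right) 220 \left(2 + 220\right) - -4200 = \left(- \frac{127}{3}\right) 220 \cdot 222 + 4200 = -2067560 + 4200 = -2063360$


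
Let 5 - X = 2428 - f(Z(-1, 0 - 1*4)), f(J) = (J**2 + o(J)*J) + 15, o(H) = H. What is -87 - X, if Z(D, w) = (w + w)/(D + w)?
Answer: 57897/25 ≈ 2315.9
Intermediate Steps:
Z(D, w) = 2*w/(D + w) (Z(D, w) = (2*w)/(D + w) = 2*w/(D + w))
f(J) = 15 + 2*J**2 (f(J) = (J**2 + J*J) + 15 = (J**2 + J**2) + 15 = 2*J**2 + 15 = 15 + 2*J**2)
X = -60072/25 (X = 5 - (2428 - (15 + 2*(2*(0 - 1*4)/(-1 + (0 - 1*4)))**2)) = 5 - (2428 - (15 + 2*(2*(0 - 4)/(-1 + (0 - 4)))**2)) = 5 - (2428 - (15 + 2*(2*(-4)/(-1 - 4))**2)) = 5 - (2428 - (15 + 2*(2*(-4)/(-5))**2)) = 5 - (2428 - (15 + 2*(2*(-4)*(-1/5))**2)) = 5 - (2428 - (15 + 2*(8/5)**2)) = 5 - (2428 - (15 + 2*(64/25))) = 5 - (2428 - (15 + 128/25)) = 5 - (2428 - 1*503/25) = 5 - (2428 - 503/25) = 5 - 1*60197/25 = 5 - 60197/25 = -60072/25 ≈ -2402.9)
-87 - X = -87 - 1*(-60072/25) = -87 + 60072/25 = 57897/25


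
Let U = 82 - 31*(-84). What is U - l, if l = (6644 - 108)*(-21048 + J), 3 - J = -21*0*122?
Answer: 137552806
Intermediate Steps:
J = 3 (J = 3 - (-21*0)*122 = 3 - 0*122 = 3 - 1*0 = 3 + 0 = 3)
U = 2686 (U = 82 + 2604 = 2686)
l = -137550120 (l = (6644 - 108)*(-21048 + 3) = 6536*(-21045) = -137550120)
U - l = 2686 - 1*(-137550120) = 2686 + 137550120 = 137552806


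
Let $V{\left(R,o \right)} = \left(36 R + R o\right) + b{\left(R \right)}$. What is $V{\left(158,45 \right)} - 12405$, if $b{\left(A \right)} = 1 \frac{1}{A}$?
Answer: $\frac{62095}{158} \approx 393.01$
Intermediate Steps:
$b{\left(A \right)} = \frac{1}{A}$
$V{\left(R,o \right)} = \frac{1}{R} + 36 R + R o$ ($V{\left(R,o \right)} = \left(36 R + R o\right) + \frac{1}{R} = \frac{1}{R} + 36 R + R o$)
$V{\left(158,45 \right)} - 12405 = \frac{1 + 158^{2} \left(36 + 45\right)}{158} - 12405 = \frac{1 + 24964 \cdot 81}{158} - 12405 = \frac{1 + 2022084}{158} - 12405 = \frac{1}{158} \cdot 2022085 - 12405 = \frac{2022085}{158} - 12405 = \frac{62095}{158}$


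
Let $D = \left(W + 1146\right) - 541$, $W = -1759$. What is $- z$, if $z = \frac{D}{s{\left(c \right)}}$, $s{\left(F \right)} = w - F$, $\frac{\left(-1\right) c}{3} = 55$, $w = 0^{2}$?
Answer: $\frac{1154}{165} \approx 6.9939$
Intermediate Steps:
$w = 0$
$c = -165$ ($c = \left(-3\right) 55 = -165$)
$s{\left(F \right)} = - F$ ($s{\left(F \right)} = 0 - F = - F$)
$D = -1154$ ($D = \left(-1759 + 1146\right) - 541 = -613 - 541 = -1154$)
$z = - \frac{1154}{165}$ ($z = - \frac{1154}{\left(-1\right) \left(-165\right)} = - \frac{1154}{165} \approx -6.9939$)
$- z = \left(-1\right) \left(- \frac{1154}{165}\right) = \frac{1154}{165}$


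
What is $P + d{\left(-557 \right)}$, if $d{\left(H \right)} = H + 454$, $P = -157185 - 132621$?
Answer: $-289909$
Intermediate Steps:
$P = -289806$ ($P = -157185 - 132621 = -289806$)
$d{\left(H \right)} = 454 + H$
$P + d{\left(-557 \right)} = -289806 + \left(454 - 557\right) = -289806 - 103 = -289909$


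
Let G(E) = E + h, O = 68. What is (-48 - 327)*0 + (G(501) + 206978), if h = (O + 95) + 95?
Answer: 207737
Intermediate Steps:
h = 258 (h = (68 + 95) + 95 = 163 + 95 = 258)
G(E) = 258 + E (G(E) = E + 258 = 258 + E)
(-48 - 327)*0 + (G(501) + 206978) = (-48 - 327)*0 + ((258 + 501) + 206978) = -375*0 + (759 + 206978) = 0 + 207737 = 207737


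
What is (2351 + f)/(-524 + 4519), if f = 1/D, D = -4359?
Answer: 602824/1024365 ≈ 0.58849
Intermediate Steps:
f = -1/4359 (f = 1/(-4359) = -1/4359 ≈ -0.00022941)
(2351 + f)/(-524 + 4519) = (2351 - 1/4359)/(-524 + 4519) = (10248008/4359)/3995 = (10248008/4359)*(1/3995) = 602824/1024365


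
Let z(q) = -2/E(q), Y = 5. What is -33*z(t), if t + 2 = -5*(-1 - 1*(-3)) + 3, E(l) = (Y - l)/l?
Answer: -297/7 ≈ -42.429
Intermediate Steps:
E(l) = (5 - l)/l
t = -9 (t = -2 + (-5*(-1 - 1*(-3)) + 3) = -2 + (-5*(-1 + 3) + 3) = -2 + (-5*2 + 3) = -2 + (-10 + 3) = -2 - 7 = -9)
z(q) = -2*q/(5 - q)
-33*z(t) = -66*(-9)/(-5 - 9) = -66*(-9)/(-14) = -66*(-9)*(-1)/14 = -33*9/7 = -297/7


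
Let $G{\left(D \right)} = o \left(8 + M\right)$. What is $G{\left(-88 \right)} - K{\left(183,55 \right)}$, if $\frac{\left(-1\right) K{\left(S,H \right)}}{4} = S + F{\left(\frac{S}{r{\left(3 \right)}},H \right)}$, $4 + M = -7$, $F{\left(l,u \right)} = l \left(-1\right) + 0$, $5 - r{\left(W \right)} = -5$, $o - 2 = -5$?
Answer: $\frac{3339}{5} \approx 667.8$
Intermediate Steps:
$o = -3$ ($o = 2 - 5 = -3$)
$r{\left(W \right)} = 10$ ($r{\left(W \right)} = 5 - -5 = 5 + 5 = 10$)
$F{\left(l,u \right)} = - l$ ($F{\left(l,u \right)} = - l + 0 = - l$)
$M = -11$ ($M = -4 - 7 = -11$)
$K{\left(S,H \right)} = - \frac{18 S}{5}$ ($K{\left(S,H \right)} = - 4 \left(S - \frac{S}{10}\right) = - 4 \frac{9 S}{10} = - \frac{18 S}{5}$)
$G{\left(D \right)} = 9$ ($G{\left(D \right)} = - 3 \left(8 - 11\right) = \left(-3\right) \left(-3\right) = 9$)
$G{\left(-88 \right)} - K{\left(183,55 \right)} = 9 - \left(- \frac{18}{5}\right) 183 = 9 - - \frac{3294}{5} = 9 + \frac{3294}{5} = \frac{3339}{5}$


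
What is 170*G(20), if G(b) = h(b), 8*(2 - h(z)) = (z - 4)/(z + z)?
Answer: 663/2 ≈ 331.50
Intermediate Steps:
h(z) = 2 - (-4 + z)/(16*z) (h(z) = 2 - (z - 4)/(8*(z + z)) = 2 - (-4 + z)/(8*(2*z)) = 2 - (-4 + z)*1/(2*z)/8 = 2 - (-4 + z)/(16*z))
G(b) = (4 + 31*b)/(16*b)
170*G(20) = 170*((1/16)*(4 + 31*20)/20) = 170*((1/16)*(1/20)*(4 + 620)) = 170*((1/16)*(1/20)*624) = 170*(39/20) = 663/2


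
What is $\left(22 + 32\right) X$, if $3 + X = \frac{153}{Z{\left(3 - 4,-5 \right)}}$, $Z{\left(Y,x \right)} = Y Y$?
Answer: $8100$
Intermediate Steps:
$Z{\left(Y,x \right)} = Y^{2}$
$X = 150$ ($X = -3 + \frac{153}{\left(3 - 4\right)^{2}} = -3 + \frac{153}{\left(-1\right)^{2}} = -3 + \frac{153}{1} = -3 + 153 \cdot 1 = -3 + 153 = 150$)
$\left(22 + 32\right) X = \left(22 + 32\right) 150 = 54 \cdot 150 = 8100$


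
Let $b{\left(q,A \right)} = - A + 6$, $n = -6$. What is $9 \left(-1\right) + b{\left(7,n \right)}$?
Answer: $3$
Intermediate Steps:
$b{\left(q,A \right)} = 6 - A$
$9 \left(-1\right) + b{\left(7,n \right)} = 9 \left(-1\right) + \left(6 - -6\right) = -9 + \left(6 + 6\right) = -9 + 12 = 3$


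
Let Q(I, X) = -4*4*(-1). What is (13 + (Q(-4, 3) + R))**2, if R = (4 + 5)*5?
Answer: 5476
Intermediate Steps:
Q(I, X) = 16 (Q(I, X) = -16*(-1) = 16)
R = 45 (R = 9*5 = 45)
(13 + (Q(-4, 3) + R))**2 = (13 + (16 + 45))**2 = (13 + 61)**2 = 74**2 = 5476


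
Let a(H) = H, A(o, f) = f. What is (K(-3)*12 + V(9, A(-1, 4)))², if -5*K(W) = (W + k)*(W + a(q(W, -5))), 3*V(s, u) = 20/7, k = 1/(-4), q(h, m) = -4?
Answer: 31730689/11025 ≈ 2878.1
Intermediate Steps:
k = -¼ (k = 1*(-¼) = -¼ ≈ -0.25000)
V(s, u) = 20/21 (V(s, u) = (20/7)/3 = (20*(⅐))/3 = (⅓)*(20/7) = 20/21)
K(W) = -(-4 + W)*(-¼ + W)/5 (K(W) = -(W - ¼)*(W - 4)/5 = -(-¼ + W)*(-4 + W)/5 = -(-4 + W)*(-¼ + W)/5)
(K(-3)*12 + V(9, A(-1, 4)))² = ((-⅕ - ⅕*(-3)² + (17/20)*(-3))*12 + 20/21)² = ((-⅕ - ⅕*9 - 51/20)*12 + 20/21)² = ((-⅕ - 9/5 - 51/20)*12 + 20/21)² = (-91/20*12 + 20/21)² = (-273/5 + 20/21)² = (-5633/105)² = 31730689/11025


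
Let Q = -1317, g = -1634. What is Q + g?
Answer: -2951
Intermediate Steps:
Q + g = -1317 - 1634 = -2951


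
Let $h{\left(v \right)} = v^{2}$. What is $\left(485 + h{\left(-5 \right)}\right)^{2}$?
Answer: $260100$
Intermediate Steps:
$\left(485 + h{\left(-5 \right)}\right)^{2} = \left(485 + \left(-5\right)^{2}\right)^{2} = \left(485 + 25\right)^{2} = 510^{2} = 260100$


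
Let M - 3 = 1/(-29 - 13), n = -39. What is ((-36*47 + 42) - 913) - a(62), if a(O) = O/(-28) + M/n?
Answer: -299603/117 ≈ -2560.7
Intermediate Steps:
M = 125/42 (M = 3 + 1/(-29 - 13) = 3 + 1/(-42) = 3 - 1/42 = 125/42 ≈ 2.9762)
a(O) = -125/1638 - O/28 (a(O) = O/(-28) + (125/42)/(-39) = O*(-1/28) + (125/42)*(-1/39) = -O/28 - 125/1638 = -125/1638 - O/28)
((-36*47 + 42) - 913) - a(62) = ((-36*47 + 42) - 913) - (-125/1638 - 1/28*62) = ((-1692 + 42) - 913) - (-125/1638 - 31/14) = (-1650 - 913) - 1*(-268/117) = -2563 + 268/117 = -299603/117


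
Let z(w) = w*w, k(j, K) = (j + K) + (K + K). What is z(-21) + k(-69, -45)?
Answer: 237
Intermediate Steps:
k(j, K) = j + 3*K (k(j, K) = (K + j) + 2*K = j + 3*K)
z(w) = w²
z(-21) + k(-69, -45) = (-21)² + (-69 + 3*(-45)) = 441 + (-69 - 135) = 441 - 204 = 237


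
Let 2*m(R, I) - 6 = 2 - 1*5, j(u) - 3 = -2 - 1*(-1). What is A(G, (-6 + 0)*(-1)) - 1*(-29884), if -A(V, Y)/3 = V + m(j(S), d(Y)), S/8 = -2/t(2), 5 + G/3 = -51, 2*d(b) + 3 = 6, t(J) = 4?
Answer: 60767/2 ≈ 30384.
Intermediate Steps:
d(b) = 3/2 (d(b) = -3/2 + (½)*6 = -3/2 + 3 = 3/2)
G = -168 (G = -15 + 3*(-51) = -15 - 153 = -168)
S = -4 (S = 8*(-2/4) = 8*(-2*¼) = 8*(-½) = -4)
j(u) = 2 (j(u) = 3 + (-2 - 1*(-1)) = 3 + (-2 + 1) = 3 - 1 = 2)
m(R, I) = 3/2 (m(R, I) = 3 + (2 - 1*5)/2 = 3 + (2 - 5)/2 = 3 + (½)*(-3) = 3 - 3/2 = 3/2)
A(V, Y) = -9/2 - 3*V (A(V, Y) = -3*(V + 3/2) = -3*(3/2 + V) = -9/2 - 3*V)
A(G, (-6 + 0)*(-1)) - 1*(-29884) = (-9/2 - 3*(-168)) - 1*(-29884) = (-9/2 + 504) + 29884 = 999/2 + 29884 = 60767/2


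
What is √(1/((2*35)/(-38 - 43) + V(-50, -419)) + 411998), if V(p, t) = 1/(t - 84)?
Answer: 5*√20524935992057/35291 ≈ 641.87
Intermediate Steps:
V(p, t) = 1/(-84 + t)
√(1/((2*35)/(-38 - 43) + V(-50, -419)) + 411998) = √(1/((2*35)/(-38 - 43) + 1/(-84 - 419)) + 411998) = √(1/(70/(-81) + 1/(-503)) + 411998) = √(1/(70*(-1/81) - 1/503) + 411998) = √(1/(-70/81 - 1/503) + 411998) = √(1/(-35291/40743) + 411998) = √(-40743/35291 + 411998) = √(14539780675/35291) = 5*√20524935992057/35291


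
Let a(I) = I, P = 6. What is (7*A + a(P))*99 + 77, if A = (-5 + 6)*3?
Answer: 2750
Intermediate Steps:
A = 3 (A = 1*3 = 3)
(7*A + a(P))*99 + 77 = (7*3 + 6)*99 + 77 = (21 + 6)*99 + 77 = 27*99 + 77 = 2673 + 77 = 2750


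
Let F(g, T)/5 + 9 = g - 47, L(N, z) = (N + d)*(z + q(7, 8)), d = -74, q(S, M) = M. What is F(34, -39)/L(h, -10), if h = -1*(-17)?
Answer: -55/57 ≈ -0.96491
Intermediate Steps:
h = 17
L(N, z) = (-74 + N)*(8 + z) (L(N, z) = (N - 74)*(z + 8) = (-74 + N)*(8 + z))
F(g, T) = -280 + 5*g (F(g, T) = -45 + 5*(g - 47) = -45 + 5*(-47 + g) = -45 + (-235 + 5*g) = -280 + 5*g)
F(34, -39)/L(h, -10) = (-280 + 5*34)/(-592 - 74*(-10) + 8*17 + 17*(-10)) = (-280 + 170)/(-592 + 740 + 136 - 170) = -110/114 = -110*1/114 = -55/57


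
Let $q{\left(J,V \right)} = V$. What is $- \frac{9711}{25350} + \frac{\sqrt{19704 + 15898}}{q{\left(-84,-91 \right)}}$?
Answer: $- \frac{249}{650} - \frac{\sqrt{35602}}{91} \approx -2.4565$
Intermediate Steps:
$- \frac{9711}{25350} + \frac{\sqrt{19704 + 15898}}{q{\left(-84,-91 \right)}} = - \frac{9711}{25350} + \frac{\sqrt{19704 + 15898}}{-91} = \left(-9711\right) \frac{1}{25350} + \sqrt{35602} \left(- \frac{1}{91}\right) = - \frac{249}{650} - \frac{\sqrt{35602}}{91}$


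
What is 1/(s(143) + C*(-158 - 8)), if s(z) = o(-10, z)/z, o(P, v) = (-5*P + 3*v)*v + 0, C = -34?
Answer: 1/6123 ≈ 0.00016332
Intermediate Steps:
o(P, v) = v*(-5*P + 3*v) (o(P, v) = v*(-5*P + 3*v) + 0 = v*(-5*P + 3*v))
s(z) = 50 + 3*z (s(z) = (z*(-5*(-10) + 3*z))/z = (z*(50 + 3*z))/z = 50 + 3*z)
1/(s(143) + C*(-158 - 8)) = 1/((50 + 3*143) - 34*(-158 - 8)) = 1/((50 + 429) - 34*(-166)) = 1/(479 + 5644) = 1/6123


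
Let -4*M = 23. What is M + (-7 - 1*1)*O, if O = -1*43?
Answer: 1353/4 ≈ 338.25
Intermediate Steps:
M = -23/4 (M = -¼*23 = -23/4 ≈ -5.7500)
O = -43
M + (-7 - 1*1)*O = -23/4 + (-7 - 1*1)*(-43) = -23/4 + (-7 - 1)*(-43) = -23/4 - 8*(-43) = -23/4 + 344 = 1353/4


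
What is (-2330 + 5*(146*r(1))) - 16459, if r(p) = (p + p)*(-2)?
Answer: -21709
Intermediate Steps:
r(p) = -4*p (r(p) = (2*p)*(-2) = -4*p)
(-2330 + 5*(146*r(1))) - 16459 = (-2330 + 5*(146*(-4*1))) - 16459 = (-2330 + 5*(146*(-4))) - 16459 = (-2330 + 5*(-584)) - 16459 = (-2330 - 2920) - 16459 = -5250 - 16459 = -21709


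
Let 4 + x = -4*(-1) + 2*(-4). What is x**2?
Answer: 64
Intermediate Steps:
x = -8 (x = -4 + (-4*(-1) + 2*(-4)) = -4 + (4 - 8) = -4 - 4 = -8)
x**2 = (-8)**2 = 64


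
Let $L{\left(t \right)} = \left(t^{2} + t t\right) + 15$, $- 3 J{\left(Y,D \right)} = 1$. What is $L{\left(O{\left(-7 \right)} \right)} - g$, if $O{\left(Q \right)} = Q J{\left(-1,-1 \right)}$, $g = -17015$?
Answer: $\frac{153368}{9} \approx 17041.0$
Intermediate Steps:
$J{\left(Y,D \right)} = - \frac{1}{3}$ ($J{\left(Y,D \right)} = \left(- \frac{1}{3}\right) 1 = - \frac{1}{3}$)
$O{\left(Q \right)} = - \frac{Q}{3}$ ($O{\left(Q \right)} = Q \left(- \frac{1}{3}\right) = - \frac{Q}{3}$)
$L{\left(t \right)} = 15 + 2 t^{2}$ ($L{\left(t \right)} = \left(t^{2} + t^{2}\right) + 15 = 2 t^{2} + 15 = 15 + 2 t^{2}$)
$L{\left(O{\left(-7 \right)} \right)} - g = \left(15 + 2 \left(\left(- \frac{1}{3}\right) \left(-7\right)\right)^{2}\right) - -17015 = \left(15 + 2 \left(\frac{7}{3}\right)^{2}\right) + 17015 = \left(15 + 2 \cdot \frac{49}{9}\right) + 17015 = \left(15 + \frac{98}{9}\right) + 17015 = \frac{233}{9} + 17015 = \frac{153368}{9}$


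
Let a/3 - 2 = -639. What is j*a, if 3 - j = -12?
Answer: -28665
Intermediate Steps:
a = -1911 (a = 6 + 3*(-639) = 6 - 1917 = -1911)
j = 15 (j = 3 - 1*(-12) = 3 + 12 = 15)
j*a = 15*(-1911) = -28665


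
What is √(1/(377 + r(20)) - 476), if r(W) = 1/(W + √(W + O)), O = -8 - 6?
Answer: √(-3589496 - 179451*√6)/√(7541 + 377*√6) ≈ 21.817*I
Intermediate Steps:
O = -14
r(W) = 1/(W + √(-14 + W)) (r(W) = 1/(W + √(W - 14)) = 1/(W + √(-14 + W)))
√(1/(377 + r(20)) - 476) = √(1/(377 + 1/(20 + √(-14 + 20))) - 476) = √(1/(377 + 1/(20 + √6)) - 476) = √(-476 + 1/(377 + 1/(20 + √6)))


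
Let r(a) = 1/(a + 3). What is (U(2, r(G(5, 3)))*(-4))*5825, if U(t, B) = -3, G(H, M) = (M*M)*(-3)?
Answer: 69900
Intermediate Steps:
G(H, M) = -3*M² (G(H, M) = M²*(-3) = -3*M²)
r(a) = 1/(3 + a)
(U(2, r(G(5, 3)))*(-4))*5825 = -3*(-4)*5825 = 12*5825 = 69900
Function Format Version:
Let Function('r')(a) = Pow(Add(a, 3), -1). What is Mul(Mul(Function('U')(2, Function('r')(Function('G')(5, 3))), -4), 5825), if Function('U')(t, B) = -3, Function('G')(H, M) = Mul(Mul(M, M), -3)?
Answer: 69900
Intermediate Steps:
Function('G')(H, M) = Mul(-3, Pow(M, 2)) (Function('G')(H, M) = Mul(Pow(M, 2), -3) = Mul(-3, Pow(M, 2)))
Function('r')(a) = Pow(Add(3, a), -1)
Mul(Mul(Function('U')(2, Function('r')(Function('G')(5, 3))), -4), 5825) = Mul(Mul(-3, -4), 5825) = Mul(12, 5825) = 69900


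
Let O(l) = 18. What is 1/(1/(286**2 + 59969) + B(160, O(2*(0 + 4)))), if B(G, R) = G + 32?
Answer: 141765/27218881 ≈ 0.0052083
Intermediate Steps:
B(G, R) = 32 + G
1/(1/(286**2 + 59969) + B(160, O(2*(0 + 4)))) = 1/(1/(286**2 + 59969) + (32 + 160)) = 1/(1/(81796 + 59969) + 192) = 1/(1/141765 + 192) = 1/(27218881/141765) = 141765/27218881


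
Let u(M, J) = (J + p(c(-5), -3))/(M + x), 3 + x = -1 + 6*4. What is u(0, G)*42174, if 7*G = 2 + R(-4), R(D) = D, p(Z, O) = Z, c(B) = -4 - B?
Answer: 21087/14 ≈ 1506.2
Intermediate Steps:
x = 20 (x = -3 + (-1 + 6*4) = -3 + (-1 + 24) = -3 + 23 = 20)
G = -2/7 (G = (2 - 4)/7 = (⅐)*(-2) = -2/7 ≈ -0.28571)
u(M, J) = (1 + J)/(20 + M) (u(M, J) = (J + (-4 - 1*(-5)))/(M + 20) = (J + (-4 + 5))/(20 + M) = (J + 1)/(20 + M) = (1 + J)/(20 + M))
u(0, G)*42174 = ((1 - 2/7)/(20 + 0))*42174 = ((5/7)/20)*42174 = ((1/20)*(5/7))*42174 = (1/28)*42174 = 21087/14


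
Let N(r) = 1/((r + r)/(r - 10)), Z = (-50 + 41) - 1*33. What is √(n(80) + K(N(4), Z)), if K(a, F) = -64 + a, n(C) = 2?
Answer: I*√251/2 ≈ 7.9215*I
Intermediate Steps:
Z = -42 (Z = -9 - 33 = -42)
N(r) = (-10 + r)/(2*r) (N(r) = 1/((2*r)/(-10 + r)) = 1/(2*r/(-10 + r)) = (-10 + r)/(2*r))
√(n(80) + K(N(4), Z)) = √(2 + (-64 + (½)*(-10 + 4)/4)) = √(2 + (-64 + (½)*(¼)*(-6))) = √(2 + (-64 - ¾)) = √(2 - 259/4) = √(-251/4) = I*√251/2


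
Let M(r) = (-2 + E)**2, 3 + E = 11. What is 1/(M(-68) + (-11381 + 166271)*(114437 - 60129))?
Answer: 1/8411766156 ≈ 1.1888e-10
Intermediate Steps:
E = 8 (E = -3 + 11 = 8)
M(r) = 36 (M(r) = (-2 + 8)**2 = 6**2 = 36)
1/(M(-68) + (-11381 + 166271)*(114437 - 60129)) = 1/(36 + (-11381 + 166271)*(114437 - 60129)) = 1/(36 + 154890*54308) = 1/(36 + 8411766120) = 1/8411766156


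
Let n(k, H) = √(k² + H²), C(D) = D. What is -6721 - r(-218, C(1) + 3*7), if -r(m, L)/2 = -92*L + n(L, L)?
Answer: -10769 + 44*√2 ≈ -10707.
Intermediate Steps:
n(k, H) = √(H² + k²)
r(m, L) = 184*L - 2*√2*√(L²) (r(m, L) = -2*(-92*L + √(L² + L²)) = -2*(-92*L + √(2*L²)) = -2*(-92*L + √2*√(L²)) = 184*L - 2*√2*√(L²))
-6721 - r(-218, C(1) + 3*7) = -6721 - (184*(1 + 3*7) - 2*√2*√((1 + 3*7)²)) = -6721 - (184*(1 + 21) - 2*√2*√((1 + 21)²)) = -6721 - (184*22 - 2*√2*√(22²)) = -6721 - (4048 - 2*√2*√484) = -6721 - (4048 - 2*√2*22) = -6721 - (4048 - 44*√2) = -6721 + (-4048 + 44*√2) = -10769 + 44*√2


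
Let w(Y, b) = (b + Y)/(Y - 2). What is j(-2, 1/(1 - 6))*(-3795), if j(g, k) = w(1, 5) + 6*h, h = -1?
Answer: 45540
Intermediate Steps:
w(Y, b) = (Y + b)/(-2 + Y)
j(g, k) = -12 (j(g, k) = (1 + 5)/(-2 + 1) + 6*(-1) = 6/(-1) - 6 = -1*6 - 6 = -6 - 6 = -12)
j(-2, 1/(1 - 6))*(-3795) = -12*(-3795) = 45540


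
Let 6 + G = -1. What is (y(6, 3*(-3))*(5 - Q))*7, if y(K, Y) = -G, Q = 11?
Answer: -294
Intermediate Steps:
G = -7 (G = -6 - 1 = -7)
y(K, Y) = 7 (y(K, Y) = -1*(-7) = 7)
(y(6, 3*(-3))*(5 - Q))*7 = (7*(5 - 1*11))*7 = (7*(5 - 11))*7 = (7*(-6))*7 = -42*7 = -294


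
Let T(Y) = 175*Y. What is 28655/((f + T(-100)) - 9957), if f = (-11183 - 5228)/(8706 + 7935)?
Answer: -476847855/456928348 ≈ -1.0436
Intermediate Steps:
f = -16411/16641 ≈ -0.98618
28655/((f + T(-100)) - 9957) = 28655/((-16411/16641 + 175*(-100)) - 9957) = 28655/((-16411/16641 - 17500) - 9957) = 28655/(-291233911/16641 - 9957) = 28655/(-456928348/16641) = 28655*(-16641/456928348) = -476847855/456928348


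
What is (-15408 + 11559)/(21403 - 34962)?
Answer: 3849/13559 ≈ 0.28387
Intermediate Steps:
(-15408 + 11559)/(21403 - 34962) = -3849/(-13559) = -3849*(-1/13559) = 3849/13559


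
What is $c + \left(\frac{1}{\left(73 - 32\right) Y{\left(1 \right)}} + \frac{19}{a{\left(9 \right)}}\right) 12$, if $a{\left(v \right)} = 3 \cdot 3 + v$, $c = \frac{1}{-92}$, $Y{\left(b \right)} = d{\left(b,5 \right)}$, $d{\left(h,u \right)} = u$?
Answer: $\frac{719377}{56580} \approx 12.714$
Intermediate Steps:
$Y{\left(b \right)} = 5$
$c = - \frac{1}{92} \approx -0.01087$
$a{\left(v \right)} = 9 + v$
$c + \left(\frac{1}{\left(73 - 32\right) Y{\left(1 \right)}} + \frac{19}{a{\left(9 \right)}}\right) 12 = - \frac{1}{92} + \left(\frac{1}{\left(73 - 32\right) 5} + \frac{19}{9 + 9}\right) 12 = - \frac{1}{92} + \left(\frac{1}{41} \cdot \frac{1}{5} + \frac{19}{18}\right) 12 = - \frac{1}{92} + \left(\frac{1}{41} \cdot \frac{1}{5} + 19 \cdot \frac{1}{18}\right) 12 = - \frac{1}{92} + \left(\frac{1}{205} + \frac{19}{18}\right) 12 = - \frac{1}{92} + \frac{3913}{3690} \cdot 12 = - \frac{1}{92} + \frac{7826}{615} = \frac{719377}{56580}$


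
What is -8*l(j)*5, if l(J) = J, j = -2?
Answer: 80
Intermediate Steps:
-8*l(j)*5 = -8*(-2)*5 = 16*5 = 80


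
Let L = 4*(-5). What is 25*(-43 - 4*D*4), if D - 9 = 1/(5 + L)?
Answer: -13945/3 ≈ -4648.3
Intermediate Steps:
L = -20
D = 134/15 (D = 9 + 1/(5 - 20) = 9 + 1/(-15) = 9 - 1/15 = 134/15 ≈ 8.9333)
25*(-43 - 4*D*4) = 25*(-43 - 4*134/15*4) = 25*(-43 - 536/15*4) = 25*(-43 - 2144/15) = 25*(-2789/15) = -13945/3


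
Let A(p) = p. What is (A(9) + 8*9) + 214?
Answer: 295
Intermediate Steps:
(A(9) + 8*9) + 214 = (9 + 8*9) + 214 = (9 + 72) + 214 = 81 + 214 = 295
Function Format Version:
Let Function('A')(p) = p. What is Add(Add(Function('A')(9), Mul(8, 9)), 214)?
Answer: 295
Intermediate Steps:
Add(Add(Function('A')(9), Mul(8, 9)), 214) = Add(Add(9, Mul(8, 9)), 214) = Add(Add(9, 72), 214) = Add(81, 214) = 295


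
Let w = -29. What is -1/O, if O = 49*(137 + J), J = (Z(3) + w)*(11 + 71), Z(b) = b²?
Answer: 1/73647 ≈ 1.3578e-5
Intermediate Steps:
J = -1640 (J = (3² - 29)*(11 + 71) = (9 - 29)*82 = -20*82 = -1640)
O = -73647 (O = 49*(137 - 1640) = 49*(-1503) = -73647)
-1/O = -1/(-73647) = -1*(-1/73647) = 1/73647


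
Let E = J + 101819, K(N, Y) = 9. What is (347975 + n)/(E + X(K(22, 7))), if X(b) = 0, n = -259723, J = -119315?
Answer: -22063/4374 ≈ -5.0441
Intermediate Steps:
E = -17496 (E = -119315 + 101819 = -17496)
(347975 + n)/(E + X(K(22, 7))) = (347975 - 259723)/(-17496 + 0) = 88252/(-17496) = 88252*(-1/17496) = -22063/4374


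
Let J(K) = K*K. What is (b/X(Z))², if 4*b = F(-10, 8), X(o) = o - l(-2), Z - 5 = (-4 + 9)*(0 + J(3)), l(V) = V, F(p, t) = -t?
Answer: 1/676 ≈ 0.0014793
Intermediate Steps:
J(K) = K²
Z = 50 (Z = 5 + (-4 + 9)*(0 + 3²) = 5 + 5*(0 + 9) = 5 + 5*9 = 5 + 45 = 50)
X(o) = 2 + o (X(o) = o - 1*(-2) = o + 2 = 2 + o)
b = -2 (b = (-1*8)/4 = (¼)*(-8) = -2)
(b/X(Z))² = (-2/(2 + 50))² = (-2/52)² = (-2*1/52)² = (-1/26)² = 1/676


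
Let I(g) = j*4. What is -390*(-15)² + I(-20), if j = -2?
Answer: -87758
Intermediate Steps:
I(g) = -8 (I(g) = -2*4 = -8)
-390*(-15)² + I(-20) = -390*(-15)² - 8 = -390*225 - 8 = -87750 - 8 = -87758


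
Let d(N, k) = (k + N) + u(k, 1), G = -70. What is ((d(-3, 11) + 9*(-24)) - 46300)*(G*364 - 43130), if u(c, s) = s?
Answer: 3190845270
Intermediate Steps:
d(N, k) = 1 + N + k (d(N, k) = (k + N) + 1 = (N + k) + 1 = 1 + N + k)
((d(-3, 11) + 9*(-24)) - 46300)*(G*364 - 43130) = (((1 - 3 + 11) + 9*(-24)) - 46300)*(-70*364 - 43130) = ((9 - 216) - 46300)*(-25480 - 43130) = (-207 - 46300)*(-68610) = -46507*(-68610) = 3190845270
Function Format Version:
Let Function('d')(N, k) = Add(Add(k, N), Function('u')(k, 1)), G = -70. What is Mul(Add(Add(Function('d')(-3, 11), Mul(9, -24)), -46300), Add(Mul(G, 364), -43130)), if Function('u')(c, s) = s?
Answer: 3190845270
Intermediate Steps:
Function('d')(N, k) = Add(1, N, k) (Function('d')(N, k) = Add(Add(k, N), 1) = Add(Add(N, k), 1) = Add(1, N, k))
Mul(Add(Add(Function('d')(-3, 11), Mul(9, -24)), -46300), Add(Mul(G, 364), -43130)) = Mul(Add(Add(Add(1, -3, 11), Mul(9, -24)), -46300), Add(Mul(-70, 364), -43130)) = Mul(Add(Add(9, -216), -46300), Add(-25480, -43130)) = Mul(Add(-207, -46300), -68610) = Mul(-46507, -68610) = 3190845270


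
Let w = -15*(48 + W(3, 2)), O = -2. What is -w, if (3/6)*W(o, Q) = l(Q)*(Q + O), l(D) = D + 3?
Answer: 720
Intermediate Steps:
l(D) = 3 + D
W(o, Q) = 2*(-2 + Q)*(3 + Q) (W(o, Q) = 2*((3 + Q)*(Q - 2)) = 2*((3 + Q)*(-2 + Q)) = 2*((-2 + Q)*(3 + Q)) = 2*(-2 + Q)*(3 + Q))
w = -720 (w = -15*(48 + 2*(-2 + 2)*(3 + 2)) = -15*(48 + 2*0*5) = -15*(48 + 0) = -15*48 = -720)
-w = -1*(-720) = 720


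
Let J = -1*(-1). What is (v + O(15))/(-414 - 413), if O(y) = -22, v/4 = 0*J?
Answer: 22/827 ≈ 0.026602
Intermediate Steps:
J = 1
v = 0 (v = 4*(0*1) = 4*0 = 0)
(v + O(15))/(-414 - 413) = (0 - 22)/(-414 - 413) = -22/(-827) = -22*(-1/827) = 22/827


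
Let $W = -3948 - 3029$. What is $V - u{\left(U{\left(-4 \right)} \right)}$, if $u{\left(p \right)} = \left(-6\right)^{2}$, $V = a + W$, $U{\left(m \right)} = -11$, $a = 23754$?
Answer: $16741$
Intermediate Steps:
$W = -6977$
$V = 16777$ ($V = 23754 - 6977 = 16777$)
$u{\left(p \right)} = 36$
$V - u{\left(U{\left(-4 \right)} \right)} = 16777 - 36 = 16741$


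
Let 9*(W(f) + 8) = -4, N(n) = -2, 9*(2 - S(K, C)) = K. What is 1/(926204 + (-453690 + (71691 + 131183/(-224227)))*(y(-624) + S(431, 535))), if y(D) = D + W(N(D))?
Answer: 672681/174930193478384 ≈ 3.8454e-9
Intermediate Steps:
S(K, C) = 2 - K/9
W(f) = -76/9 (W(f) = -8 + (1/9)*(-4) = -8 - 4/9 = -76/9)
y(D) = -76/9 + D (y(D) = D - 76/9 = -76/9 + D)
1/(926204 + (-453690 + (71691 + 131183/(-224227)))*(y(-624) + S(431, 535))) = 1/(926204 + (-453690 + (71691 + 131183/(-224227)))*((-76/9 - 624) + (2 - 1/9*431))) = 1/(926204 + (-453690 + (71691 + 131183*(-1/224227)))*(-5692/9 + (2 - 431/9))) = 1/(926204 + (-453690 + (71691 - 131183/224227))*(-5692/9 - 413/9)) = 1/(926204 + (-453690 + 16074926674/224227)*(-2035/3)) = 1/(926204 - 85654620956/224227*(-2035/3)) = 1/(926204 + 174307153645460/672681) = 1/(174930193478384/672681) = 672681/174930193478384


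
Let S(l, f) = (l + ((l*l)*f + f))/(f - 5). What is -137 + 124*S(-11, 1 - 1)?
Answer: 679/5 ≈ 135.80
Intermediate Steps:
S(l, f) = (f + l + f*l²)/(-5 + f) (S(l, f) = (l + (l²*f + f))/(-5 + f) = (l + (f*l² + f))/(-5 + f) = (l + (f + f*l²))/(-5 + f) = (f + l + f*l²)/(-5 + f))
-137 + 124*S(-11, 1 - 1) = -137 + 124*(((1 - 1) - 11 + (1 - 1)*(-11)²)/(-5 + (1 - 1))) = -137 + 124*((0 - 11 + 0*121)/(-5 + 0)) = -137 + 124*((0 - 11 + 0)/(-5)) = -137 + 124*(-⅕*(-11)) = -137 + 124*(11/5) = -137 + 1364/5 = 679/5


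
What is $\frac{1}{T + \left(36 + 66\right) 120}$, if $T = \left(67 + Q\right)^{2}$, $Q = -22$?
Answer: $\frac{1}{14265} \approx 7.0102 \cdot 10^{-5}$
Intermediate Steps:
$T = 2025$ ($T = \left(67 - 22\right)^{2} = 45^{2} = 2025$)
$\frac{1}{T + \left(36 + 66\right) 120} = \frac{1}{2025 + \left(36 + 66\right) 120} = \frac{1}{2025 + 102 \cdot 120} = \frac{1}{2025 + 12240} = \frac{1}{14265}$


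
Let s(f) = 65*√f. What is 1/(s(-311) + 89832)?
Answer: 89832/8071102199 - 65*I*√311/8071102199 ≈ 1.113e-5 - 1.4202e-7*I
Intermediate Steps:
1/(s(-311) + 89832) = 1/(65*√(-311) + 89832) = 1/(65*(I*√311) + 89832) = 1/(65*I*√311 + 89832) = 1/(89832 + 65*I*√311)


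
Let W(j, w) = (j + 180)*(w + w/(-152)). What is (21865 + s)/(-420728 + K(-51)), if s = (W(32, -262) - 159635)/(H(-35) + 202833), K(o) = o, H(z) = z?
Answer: -42122652836/810664826599 ≈ -0.051961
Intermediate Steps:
W(j, w) = 151*w*(180 + j)/152 (W(j, w) = (180 + j)*(w + w*(-1/152)) = (180 + j)*(w - w/152) = (180 + j)*(151*w/152) = 151*w*(180 + j)/152)
s = -2040729/1926581 (s = ((151/152)*(-262)*(180 + 32) - 159635)/(-35 + 202833) = ((151/152)*(-262)*212 - 159635)/202798 = (-1048393/19 - 159635)*(1/202798) = -4081458/19*1/202798 = -2040729/1926581 ≈ -1.0592)
(21865 + s)/(-420728 + K(-51)) = (21865 - 2040729/1926581)/(-420728 - 51) = (42122652836/1926581)/(-420779) = (42122652836/1926581)*(-1/420779) = -42122652836/810664826599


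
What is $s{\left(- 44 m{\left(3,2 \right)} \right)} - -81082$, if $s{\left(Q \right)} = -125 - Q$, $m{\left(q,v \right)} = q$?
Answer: $81089$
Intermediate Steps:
$s{\left(- 44 m{\left(3,2 \right)} \right)} - -81082 = \left(-125 - \left(-44\right) 3\right) - -81082 = \left(-125 - -132\right) + 81082 = \left(-125 + 132\right) + 81082 = 7 + 81082 = 81089$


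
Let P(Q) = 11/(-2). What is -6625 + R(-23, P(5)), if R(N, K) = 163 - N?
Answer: -6439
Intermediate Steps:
P(Q) = -11/2 (P(Q) = 11*(-½) = -11/2)
-6625 + R(-23, P(5)) = -6625 + (163 - 1*(-23)) = -6625 + (163 + 23) = -6625 + 186 = -6439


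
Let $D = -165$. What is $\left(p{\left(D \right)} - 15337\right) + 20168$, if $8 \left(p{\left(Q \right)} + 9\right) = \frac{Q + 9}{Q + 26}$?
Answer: $\frac{1340555}{278} \approx 4822.1$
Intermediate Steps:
$p{\left(Q \right)} = -9 + \frac{9 + Q}{8 \left(26 + Q\right)}$ ($p{\left(Q \right)} = -9 + \frac{\left(Q + 9\right) \frac{1}{Q + 26}}{8} = -9 + \frac{\left(9 + Q\right) \frac{1}{26 + Q}}{8} = -9 + \frac{\frac{1}{26 + Q} \left(9 + Q\right)}{8} = -9 + \frac{9 + Q}{8 \left(26 + Q\right)}$)
$\left(p{\left(D \right)} - 15337\right) + 20168 = \left(\frac{-1863 - -11715}{8 \left(26 - 165\right)} - 15337\right) + 20168 = \left(\frac{-1863 + 11715}{8 \left(-139\right)} - 15337\right) + 20168 = \left(\frac{1}{8} \left(- \frac{1}{139}\right) 9852 - 15337\right) + 20168 = \left(- \frac{2463}{278} - 15337\right) + 20168 = - \frac{4266149}{278} + 20168 = \frac{1340555}{278}$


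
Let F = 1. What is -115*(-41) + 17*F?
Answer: 4732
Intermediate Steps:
-115*(-41) + 17*F = -115*(-41) + 17*1 = 4715 + 17 = 4732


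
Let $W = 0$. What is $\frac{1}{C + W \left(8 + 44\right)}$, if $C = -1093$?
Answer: $- \frac{1}{1093} \approx -0.00091491$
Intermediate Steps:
$\frac{1}{C + W \left(8 + 44\right)} = \frac{1}{-1093 + 0 \left(8 + 44\right)} = \frac{1}{-1093 + 0 \cdot 52} = \frac{1}{-1093 + 0} = \frac{1}{-1093} = - \frac{1}{1093}$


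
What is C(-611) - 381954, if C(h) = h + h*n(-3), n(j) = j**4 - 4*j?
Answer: -439388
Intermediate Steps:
C(h) = 94*h (C(h) = h + h*(-3*(-4 + (-3)**3)) = h + h*(-3*(-4 - 27)) = h + h*(-3*(-31)) = h + h*93 = h + 93*h = 94*h)
C(-611) - 381954 = 94*(-611) - 381954 = -57434 - 381954 = -439388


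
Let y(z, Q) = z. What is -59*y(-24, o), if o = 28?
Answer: 1416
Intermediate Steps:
-59*y(-24, o) = -59*(-24) = 1416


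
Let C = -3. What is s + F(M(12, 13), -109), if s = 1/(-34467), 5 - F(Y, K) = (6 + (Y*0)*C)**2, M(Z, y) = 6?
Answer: -1068478/34467 ≈ -31.000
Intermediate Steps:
F(Y, K) = -31 (F(Y, K) = 5 - (6 + (Y*0)*(-3))**2 = 5 - (6 + 0*(-3))**2 = 5 - (6 + 0)**2 = 5 - 1*6**2 = 5 - 1*36 = 5 - 36 = -31)
s = -1/34467 ≈ -2.9013e-5
s + F(M(12, 13), -109) = -1/34467 - 31 = -1068478/34467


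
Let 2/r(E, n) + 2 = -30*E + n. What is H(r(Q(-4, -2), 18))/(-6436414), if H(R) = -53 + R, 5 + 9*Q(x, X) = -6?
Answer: 2092/254238353 ≈ 8.2285e-6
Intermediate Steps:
Q(x, X) = -11/9 (Q(x, X) = -5/9 + (1/9)*(-6) = -5/9 - 2/3 = -11/9)
r(E, n) = 2/(-2 + n - 30*E) (r(E, n) = 2/(-2 + (-30*E + n)) = 2/(-2 + (n - 30*E)) = 2/(-2 + n - 30*E))
H(r(Q(-4, -2), 18))/(-6436414) = (-53 + 2/(-2 + 18 - 30*(-11/9)))/(-6436414) = (-53 + 2/(-2 + 18 + 110/3))*(-1/6436414) = (-53 + 2/(158/3))*(-1/6436414) = (-53 + 2*(3/158))*(-1/6436414) = (-53 + 3/79)*(-1/6436414) = -4184/79*(-1/6436414) = 2092/254238353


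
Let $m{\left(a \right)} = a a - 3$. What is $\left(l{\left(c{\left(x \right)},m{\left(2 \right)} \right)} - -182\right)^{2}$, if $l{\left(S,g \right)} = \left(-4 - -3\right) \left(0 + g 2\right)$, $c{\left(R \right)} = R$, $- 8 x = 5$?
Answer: $32400$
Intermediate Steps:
$m{\left(a \right)} = -3 + a^{2}$ ($m{\left(a \right)} = a^{2} - 3 = -3 + a^{2}$)
$x = - \frac{5}{8}$ ($x = \left(- \frac{1}{8}\right) 5 = - \frac{5}{8} \approx -0.625$)
$l{\left(S,g \right)} = - 2 g$ ($l{\left(S,g \right)} = \left(-4 + 3\right) \left(0 + 2 g\right) = - 2 g$)
$\left(l{\left(c{\left(x \right)},m{\left(2 \right)} \right)} - -182\right)^{2} = \left(- 2 \left(-3 + 2^{2}\right) - -182\right)^{2} = \left(- 2 \left(-3 + 4\right) + 182\right)^{2} = \left(\left(-2\right) 1 + 182\right)^{2} = \left(-2 + 182\right)^{2} = 180^{2} = 32400$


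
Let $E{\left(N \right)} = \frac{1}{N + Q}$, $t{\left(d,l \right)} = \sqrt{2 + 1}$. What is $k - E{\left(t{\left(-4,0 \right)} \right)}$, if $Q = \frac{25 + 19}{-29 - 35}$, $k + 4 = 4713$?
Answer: $\frac{3046547}{647} - \frac{256 \sqrt{3}}{647} \approx 4708.0$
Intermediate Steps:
$k = 4709$ ($k = -4 + 4713 = 4709$)
$t{\left(d,l \right)} = \sqrt{3}$
$Q = - \frac{11}{16}$ ($Q = \frac{44}{-64} = 44 \left(- \frac{1}{64}\right) = - \frac{11}{16} \approx -0.6875$)
$E{\left(N \right)} = \frac{1}{- \frac{11}{16} + N}$ ($E{\left(N \right)} = \frac{1}{N - \frac{11}{16}} = \frac{1}{- \frac{11}{16} + N}$)
$k - E{\left(t{\left(-4,0 \right)} \right)} = 4709 - \frac{16}{-11 + 16 \sqrt{3}}$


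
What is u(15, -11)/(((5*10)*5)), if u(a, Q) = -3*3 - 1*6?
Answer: -3/50 ≈ -0.060000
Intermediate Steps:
u(a, Q) = -15 (u(a, Q) = -9 - 6 = -15)
u(15, -11)/(((5*10)*5)) = -15/((5*10)*5) = -15/(50*5) = -15/250 = -15*1/250 = -3/50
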